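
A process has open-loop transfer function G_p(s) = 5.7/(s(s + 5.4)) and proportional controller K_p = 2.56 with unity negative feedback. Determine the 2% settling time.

The closed-loop denominator s² + 5.4s + 14.59 gives ω_n = √14.59 = 3.82 and ζ = 5.4/(2ω_n) = 0.7068.
2% settling time T_s ≈ 4/(ζω_n) = 4/2.7 = 1.48 s.

T_s ≈ 1.48 s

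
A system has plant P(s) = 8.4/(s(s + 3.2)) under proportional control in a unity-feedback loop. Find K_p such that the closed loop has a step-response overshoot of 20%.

From %OS = 100·exp(−πζ/√(1−ζ²)) = 20%, ζ = −ln(0.2)/√(π²+ln²(0.2)) = 0.4559.
Characteristic equation s² + 3.2s + 8.4K_p = 0 gives ζ = 3.2/(2√(8.4K_p)).
Setting ζ = 0.4559: √(8.4K_p) = 3.2/(2·0.4559) = 3.509, so K_p = 12.31/8.4 = 1.47.

K_p = 1.47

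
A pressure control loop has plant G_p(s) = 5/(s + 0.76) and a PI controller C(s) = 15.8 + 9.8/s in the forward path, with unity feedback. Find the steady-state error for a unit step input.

0

The open loop C(s)G_p(s) has a pole at the origin (type 1), so the static position error constant is infinite and e_ss = 1/(1+∞) = 0.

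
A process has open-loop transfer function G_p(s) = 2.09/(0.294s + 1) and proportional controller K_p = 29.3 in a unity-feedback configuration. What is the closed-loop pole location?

s = -211.7

Closed loop: T(s) = K_p·G_p/(1+K_p·G_p) = 61.24/(0.294s + 1 + 61.24), with pole at s = −(1 + 61.24)/0.294 = −211.7.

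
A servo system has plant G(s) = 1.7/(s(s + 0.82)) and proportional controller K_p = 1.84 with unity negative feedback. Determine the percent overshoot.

47.3%

From 1 + K_pG(s) = 0: s² + 0.82s + 3.128 = 0 ⇒ ω_n = 1.769, ζ = 0.2318.
%OS = 100·exp(−πζ/√(1−ζ²)) = 100·exp(−π·0.2318/√0.9463) = 47.3%.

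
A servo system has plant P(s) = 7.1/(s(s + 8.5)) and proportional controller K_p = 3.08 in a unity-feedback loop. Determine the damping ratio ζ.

ζ = 0.909

The closed-loop denominator is s(s+8.5) + 3.08·7.1 = s² + 8.5s + 21.87.
Matching s² + 2ζω_n s + ω_n²: ω_n = √21.87 = 4.676 rad/s and 2ζω_n = 8.5, so ζ = 8.5/(2·4.676) = 0.909.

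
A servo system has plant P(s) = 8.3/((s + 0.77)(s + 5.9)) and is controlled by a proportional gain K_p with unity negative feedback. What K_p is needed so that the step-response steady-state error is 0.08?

For a type-0 loop with proportional control, e_ss = 1/(1 + K_p·P(0)).
P(0) = 1.827. Require 1/(1 + K_p·1.827) = 0.08, so 1 + 1.827·K_p = 12.5.
K_p = (12.5 − 1)/1.827 = 6.29.

K_p = 6.29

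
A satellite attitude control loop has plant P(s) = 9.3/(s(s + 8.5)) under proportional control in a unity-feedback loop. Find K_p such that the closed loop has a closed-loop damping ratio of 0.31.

K_p = 20.2

Closed-loop characteristic equation: s² + 8.5s + K_p·9.3 = 0.
So ω_n = √(9.3K_p) and 2ζω_n = 8.5, giving ζ = 8.5/(2√(9.3K_p)).
Setting ζ = 0.31: √(9.3K_p) = 8.5/(2·0.31) = 13.71, so K_p = 188/9.3 = 20.2.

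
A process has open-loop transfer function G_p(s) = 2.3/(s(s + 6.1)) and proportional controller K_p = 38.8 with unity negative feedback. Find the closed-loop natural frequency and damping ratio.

ω_n = 9.45 rad/s, ζ = 0.323

The closed-loop denominator is s(s+6.1) + 38.8·2.3 = s² + 6.1s + 89.24.
So ω_n² = 89.24 ⇒ ω_n = 9.447 rad/s, and ζ = 6.1/(2ω_n) = 0.323.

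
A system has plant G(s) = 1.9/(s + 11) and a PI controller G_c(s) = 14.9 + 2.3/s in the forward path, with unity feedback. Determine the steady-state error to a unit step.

The open loop G_c(s)G(s) has a pole at the origin (type 1), so the static position error constant is infinite and e_ss = 1/(1+∞) = 0.

0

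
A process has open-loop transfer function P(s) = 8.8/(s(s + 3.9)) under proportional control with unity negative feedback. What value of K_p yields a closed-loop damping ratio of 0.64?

K_p = 1.05

Closed-loop characteristic equation: s² + 3.9s + K_p·8.8 = 0.
So ω_n = √(8.8K_p) and 2ζω_n = 3.9, giving ζ = 3.9/(2√(8.8K_p)).
Setting ζ = 0.64: √(8.8K_p) = 3.9/(2·0.64) = 3.047, so K_p = 9.283/8.8 = 1.05.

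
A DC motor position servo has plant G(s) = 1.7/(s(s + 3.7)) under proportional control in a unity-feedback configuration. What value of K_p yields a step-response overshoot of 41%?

From %OS = 100·exp(−πζ/√(1−ζ²)) = 41%, ζ = −ln(0.41)/√(π²+ln²(0.41)) = 0.273.
Characteristic equation s² + 3.7s + 1.7K_p = 0 gives ζ = 3.7/(2√(1.7K_p)).
Setting ζ = 0.273: √(1.7K_p) = 3.7/(2·0.273) = 6.776, so K_p = 45.91/1.7 = 27.

K_p = 27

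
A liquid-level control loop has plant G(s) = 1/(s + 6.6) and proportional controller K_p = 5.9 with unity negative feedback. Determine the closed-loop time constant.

Closed-loop transfer function: T(s) = K_p·G(s)/(1 + K_p·G(s)) = 5.9/(s + 6.6 + 5.9) = 5.9/(s + 12.5).
Time constant τ = 1/12.5 = 0.08 s.

τ = 0.08 s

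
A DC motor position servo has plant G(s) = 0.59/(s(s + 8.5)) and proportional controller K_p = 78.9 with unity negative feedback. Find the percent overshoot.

The closed-loop denominator s² + 8.5s + 46.55 gives ω_n = √46.55 = 6.823 and ζ = 8.5/(2ω_n) = 0.6229.
%OS = 100·exp(−πζ/√(1−ζ²)) = 100·exp(−π·0.6229/√0.612) = 8.2%.

8.2%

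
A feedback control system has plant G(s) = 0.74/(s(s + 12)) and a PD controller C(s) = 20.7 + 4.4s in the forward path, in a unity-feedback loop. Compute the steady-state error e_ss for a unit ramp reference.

0.783

The loop has one pole at the origin (type 1). Velocity error constant K_v = lim_{s→0} s·C(s)G(s) = 20.7·0.74/12 = 1.276.
Steady-state error to a unit ramp: e_ss = 1/K_v = 0.783.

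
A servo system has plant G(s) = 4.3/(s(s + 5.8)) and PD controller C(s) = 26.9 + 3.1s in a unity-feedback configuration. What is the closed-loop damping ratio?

Forward path: (26.9 + 3.1s)·4.3/(s(s+5.8)). The closed-loop characteristic equation is s² + (5.8 + 4.3·3.1)s + 4.3·26.9 = 0.
That is s² + 19.13s + 115.7 = 0, so ω_n = 10.75 rad/s and ζ = 19.13/(2·10.75) = 0.8894.

ζ = 0.889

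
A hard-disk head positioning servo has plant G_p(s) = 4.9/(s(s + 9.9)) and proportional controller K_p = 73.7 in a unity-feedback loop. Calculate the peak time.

From 1 + K_pG_p(s) = 0: s² + 9.9s + 361.1 = 0 ⇒ ω_n = 19, ζ = 0.2605.
Damped frequency ω_d = ω_n√(1−ζ²) = 18.35 rad/s, so peak time T_p = π/ω_d = 0.171 s.

T_p = 0.171 s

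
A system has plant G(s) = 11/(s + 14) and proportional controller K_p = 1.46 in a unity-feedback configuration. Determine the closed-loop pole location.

Closed-loop transfer function: T(s) = K_p·G(s)/(1 + K_p·G(s)) = 16.06/(s + 14 + 16.06) = 16.06/(s + 30.06).
The closed-loop pole is at s = −30.06.

s = -30.06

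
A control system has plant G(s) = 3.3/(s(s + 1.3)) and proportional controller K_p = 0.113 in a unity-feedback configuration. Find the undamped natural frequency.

The closed-loop denominator is s(s+1.3) + 0.113·3.3 = s² + 1.3s + 0.3729.
So ω_n² = 0.3729 ⇒ ω_n = 0.6107 rad/s, and ζ = 1.3/(2ω_n) = 1.06.

ω_n = 0.611 rad/s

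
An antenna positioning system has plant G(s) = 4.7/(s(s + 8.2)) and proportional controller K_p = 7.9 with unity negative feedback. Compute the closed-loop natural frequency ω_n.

The closed-loop denominator is s(s+8.2) + 7.9·4.7 = s² + 8.2s + 37.13.
So ω_n² = 37.13 ⇒ ω_n = 6.093 rad/s, and ζ = 8.2/(2ω_n) = 0.673.

ω_n = 6.09 rad/s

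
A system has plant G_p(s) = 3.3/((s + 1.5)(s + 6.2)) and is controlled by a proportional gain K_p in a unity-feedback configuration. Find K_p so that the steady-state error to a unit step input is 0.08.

K_p = 32.4

Steady-state error for a unit step on this type-0 loop is 1/(1 + K_p·G_p(0)).
G_p(0) = 0.3548. Require 1/(1 + K_p·0.3548) = 0.08, so 1 + 0.3548·K_p = 12.5.
K_p = (12.5 − 1)/0.3548 = 32.4.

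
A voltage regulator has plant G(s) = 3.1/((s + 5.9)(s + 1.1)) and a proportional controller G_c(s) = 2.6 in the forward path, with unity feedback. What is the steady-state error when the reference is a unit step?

0.446

The loop is type 0. Static position error constant K_pos = G_c(0)·G(0) = 2.6·0.4777 = 1.242.
Steady-state error to a unit step: e_ss = 1/(1+K_pos) = 1/2.242 = 0.446.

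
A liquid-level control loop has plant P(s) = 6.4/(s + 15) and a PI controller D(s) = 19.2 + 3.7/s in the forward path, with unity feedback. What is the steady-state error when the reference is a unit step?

0

The open loop D(s)P(s) has a pole at the origin (type 1), so the static position error constant is infinite and e_ss = 1/(1+∞) = 0.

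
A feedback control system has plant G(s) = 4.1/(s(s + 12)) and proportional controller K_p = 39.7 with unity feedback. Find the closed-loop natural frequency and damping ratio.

ω_n = 12.8 rad/s, ζ = 0.47

With unity feedback the closed-loop characteristic equation is s² + 12s + 39.7·4.1 = s² + 12s + 162.8 = 0.
Matching s² + 2ζω_n s + ω_n²: ω_n = √162.8 = 12.76 rad/s and 2ζω_n = 12, so ζ = 12/(2·12.76) = 0.47.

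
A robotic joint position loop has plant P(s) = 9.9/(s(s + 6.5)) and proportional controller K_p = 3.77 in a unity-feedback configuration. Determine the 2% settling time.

Closed-loop characteristic equation: s² + 6.5s + 37.32 = 0, so ω_n = 6.109 rad/s and ζ = 6.5/(2·6.109) = 0.532.
2% settling time T_s ≈ 4/(ζω_n) = 4/3.25 = 1.23 s.

T_s ≈ 1.23 s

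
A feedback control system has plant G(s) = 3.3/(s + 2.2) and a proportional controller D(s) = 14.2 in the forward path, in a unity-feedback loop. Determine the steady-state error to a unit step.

The loop is type 0. Static position error constant K_pos = D(0)·G(0) = 14.2·1.5 = 21.3.
Steady-state error to a unit step: e_ss = 1/(1+K_pos) = 1/22.3 = 0.0448.

0.0448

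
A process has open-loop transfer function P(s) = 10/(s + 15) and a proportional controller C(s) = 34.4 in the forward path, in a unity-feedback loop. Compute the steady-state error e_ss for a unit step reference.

The loop is type 0. Static position error constant K_pos = C(0)·P(0) = 34.4·0.6667 = 22.93.
Steady-state error to a unit step: e_ss = 1/(1+K_pos) = 1/23.93 = 0.0418.

0.0418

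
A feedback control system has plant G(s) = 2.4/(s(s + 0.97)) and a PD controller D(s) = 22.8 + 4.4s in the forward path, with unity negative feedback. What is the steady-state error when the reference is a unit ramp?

The loop has one pole at the origin (type 1). Velocity error constant K_v = lim_{s→0} s·D(s)G(s) = 22.8·2.4/0.97 = 56.41.
Steady-state error to a unit ramp: e_ss = 1/K_v = 0.0177.

0.0177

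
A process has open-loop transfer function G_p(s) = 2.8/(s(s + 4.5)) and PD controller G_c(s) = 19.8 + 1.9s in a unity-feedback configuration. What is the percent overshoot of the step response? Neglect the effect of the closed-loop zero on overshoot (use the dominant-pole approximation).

6.36%

Forward path: (19.8 + 1.9s)·2.8/(s(s+4.5)). The closed-loop characteristic equation is s² + (4.5 + 2.8·1.9)s + 2.8·19.8 = 0.
That is s² + 9.82s + 55.44 = 0, so ω_n = 7.446 rad/s and ζ = 9.82/(2·7.446) = 0.6594.
%OS = 100·exp(−πζ/√(1−ζ²)) = 6.36%.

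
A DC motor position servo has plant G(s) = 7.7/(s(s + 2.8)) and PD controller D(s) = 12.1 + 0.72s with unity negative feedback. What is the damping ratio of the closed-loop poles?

ζ = 0.432

Forward path: (12.1 + 0.72s)·7.7/(s(s+2.8)). The closed-loop characteristic equation is s² + (2.8 + 7.7·0.72)s + 7.7·12.1 = 0.
That is s² + 8.344s + 93.17 = 0, so ω_n = 9.652 rad/s and ζ = 8.344/(2·9.652) = 0.4322.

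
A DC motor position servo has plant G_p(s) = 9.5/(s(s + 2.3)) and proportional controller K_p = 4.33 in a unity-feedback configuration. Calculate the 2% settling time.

The closed-loop denominator s² + 2.3s + 41.13 gives ω_n = √41.13 = 6.414 and ζ = 2.3/(2ω_n) = 0.1793.
2% settling time T_s ≈ 4/(ζω_n) = 4/1.15 = 3.48 s.

T_s ≈ 3.48 s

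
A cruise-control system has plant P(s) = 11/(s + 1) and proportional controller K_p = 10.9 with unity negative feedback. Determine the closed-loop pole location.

s = -120.9

Closed-loop transfer function: T(s) = K_p·P(s)/(1 + K_p·P(s)) = 119.9/(s + 1 + 119.9) = 119.9/(s + 120.9).
The closed-loop pole is at s = −120.9.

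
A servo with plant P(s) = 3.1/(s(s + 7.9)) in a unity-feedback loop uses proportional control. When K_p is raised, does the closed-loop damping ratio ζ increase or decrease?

ζ = 7.9/(2√(3.1K_p)); increasing K_p raises the denominator, so ζ falls.

decrease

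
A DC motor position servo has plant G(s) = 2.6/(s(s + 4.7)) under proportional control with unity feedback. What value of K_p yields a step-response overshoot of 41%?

K_p = 28.5

From %OS = 100·exp(−πζ/√(1−ζ²)) = 41%, ζ = −ln(0.41)/√(π²+ln²(0.41)) = 0.273.
Characteristic equation s² + 4.7s + 2.6K_p = 0 gives ζ = 4.7/(2√(2.6K_p)).
Setting ζ = 0.273: √(2.6K_p) = 4.7/(2·0.273) = 8.607, so K_p = 74.09/2.6 = 28.5.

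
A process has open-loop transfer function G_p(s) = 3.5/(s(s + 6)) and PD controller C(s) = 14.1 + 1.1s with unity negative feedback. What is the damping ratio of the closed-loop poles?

Forward path: (14.1 + 1.1s)·3.5/(s(s+6)). The closed-loop characteristic equation is s² + (6 + 3.5·1.1)s + 3.5·14.1 = 0.
That is s² + 9.85s + 49.35 = 0, so ω_n = 7.025 rad/s and ζ = 9.85/(2·7.025) = 0.7011.

ζ = 0.701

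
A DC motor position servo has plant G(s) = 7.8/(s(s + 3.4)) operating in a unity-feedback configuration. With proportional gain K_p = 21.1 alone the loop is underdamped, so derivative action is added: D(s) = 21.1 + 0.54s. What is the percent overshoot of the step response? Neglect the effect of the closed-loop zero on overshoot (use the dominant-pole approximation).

37.7%

Forward path: (21.1 + 0.54s)·7.8/(s(s+3.4)). The closed-loop characteristic equation is s² + (3.4 + 7.8·0.54)s + 7.8·21.1 = 0.
That is s² + 7.612s + 164.6 = 0, so ω_n = 12.83 rad/s and ζ = 7.612/(2·12.83) = 0.2967.
%OS = 100·exp(−πζ/√(1−ζ²)) = 37.7%.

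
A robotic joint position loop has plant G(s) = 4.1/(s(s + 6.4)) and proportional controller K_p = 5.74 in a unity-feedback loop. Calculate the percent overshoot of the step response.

6.35%

From 1 + K_pG(s) = 0: s² + 6.4s + 23.53 = 0 ⇒ ω_n = 4.851, ζ = 0.6596.
%OS = 100·exp(−πζ/√(1−ζ²)) = 100·exp(−π·0.6596/√0.5649) = 6.35%.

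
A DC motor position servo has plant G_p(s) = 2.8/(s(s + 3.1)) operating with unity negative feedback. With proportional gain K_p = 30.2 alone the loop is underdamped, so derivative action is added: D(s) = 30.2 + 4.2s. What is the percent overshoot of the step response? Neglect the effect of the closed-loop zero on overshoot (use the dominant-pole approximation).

1.35%

Forward path: (30.2 + 4.2s)·2.8/(s(s+3.1)). The closed-loop characteristic equation is s² + (3.1 + 2.8·4.2)s + 2.8·30.2 = 0.
That is s² + 14.86s + 84.56 = 0, so ω_n = 9.196 rad/s and ζ = 14.86/(2·9.196) = 0.808.
%OS = 100·exp(−πζ/√(1−ζ²)) = 1.35%.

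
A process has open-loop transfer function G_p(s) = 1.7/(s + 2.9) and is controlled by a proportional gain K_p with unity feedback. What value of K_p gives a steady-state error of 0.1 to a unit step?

The loop is type 0, so e_ss(step) = 1/(1 + K_pos) with K_pos = K_p·G_p(0).
G_p(0) = 0.5862. Require 1/(1 + K_p·0.5862) = 0.1, so 1 + 0.5862·K_p = 10.
K_p = (10 − 1)/0.5862 = 15.4.

K_p = 15.4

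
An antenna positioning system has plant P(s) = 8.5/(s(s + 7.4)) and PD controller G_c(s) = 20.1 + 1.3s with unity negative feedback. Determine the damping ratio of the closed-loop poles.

ζ = 0.706

Forward path: (20.1 + 1.3s)·8.5/(s(s+7.4)). The closed-loop characteristic equation is s² + (7.4 + 8.5·1.3)s + 8.5·20.1 = 0.
That is s² + 18.45s + 170.9 = 0, so ω_n = 13.07 rad/s and ζ = 18.45/(2·13.07) = 0.7058.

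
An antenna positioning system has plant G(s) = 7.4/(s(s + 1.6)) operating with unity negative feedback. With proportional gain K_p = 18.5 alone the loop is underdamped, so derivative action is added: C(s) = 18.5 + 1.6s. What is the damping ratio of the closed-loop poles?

ζ = 0.574

Forward path: (18.5 + 1.6s)·7.4/(s(s+1.6)). The closed-loop characteristic equation is s² + (1.6 + 7.4·1.6)s + 7.4·18.5 = 0.
That is s² + 13.44s + 136.9 = 0, so ω_n = 11.7 rad/s and ζ = 13.44/(2·11.7) = 0.5743.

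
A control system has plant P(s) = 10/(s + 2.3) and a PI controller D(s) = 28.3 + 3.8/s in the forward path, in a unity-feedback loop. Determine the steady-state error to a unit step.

The open loop D(s)P(s) has a pole at the origin (type 1), so the static position error constant is infinite and e_ss = 1/(1+∞) = 0.

0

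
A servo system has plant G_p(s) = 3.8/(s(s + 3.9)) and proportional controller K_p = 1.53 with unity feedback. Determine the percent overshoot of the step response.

Closed-loop characteristic equation: s² + 3.9s + 5.814 = 0, so ω_n = 2.411 rad/s and ζ = 3.9/(2·2.411) = 0.8087.
%OS = 100·exp(−πζ/√(1−ζ²)) = 100·exp(−π·0.8087/√0.346) = 1.33%.

1.33%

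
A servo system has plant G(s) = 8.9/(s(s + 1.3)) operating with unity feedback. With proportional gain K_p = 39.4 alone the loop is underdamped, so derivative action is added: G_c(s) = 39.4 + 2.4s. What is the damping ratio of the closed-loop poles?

Forward path: (39.4 + 2.4s)·8.9/(s(s+1.3)). The closed-loop characteristic equation is s² + (1.3 + 8.9·2.4)s + 8.9·39.4 = 0.
That is s² + 22.66s + 350.7 = 0, so ω_n = 18.73 rad/s and ζ = 22.66/(2·18.73) = 0.605.

ζ = 0.605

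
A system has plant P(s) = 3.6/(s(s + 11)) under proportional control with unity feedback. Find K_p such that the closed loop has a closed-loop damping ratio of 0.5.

Closed-loop characteristic equation: s² + 11s + K_p·3.6 = 0.
So ω_n = √(3.6K_p) and 2ζω_n = 11, giving ζ = 11/(2√(3.6K_p)).
Setting ζ = 0.5: √(3.6K_p) = 11/(2·0.5) = 11, so K_p = 121/3.6 = 33.6.

K_p = 33.6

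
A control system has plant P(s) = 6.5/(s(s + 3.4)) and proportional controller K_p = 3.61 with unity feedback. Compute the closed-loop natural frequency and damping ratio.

ω_n = 4.84 rad/s, ζ = 0.351

With unity feedback the closed-loop characteristic equation is s² + 3.4s + 3.61·6.5 = s² + 3.4s + 23.46 = 0.
So ω_n² = 23.46 ⇒ ω_n = 4.844 rad/s, and ζ = 3.4/(2ω_n) = 0.351.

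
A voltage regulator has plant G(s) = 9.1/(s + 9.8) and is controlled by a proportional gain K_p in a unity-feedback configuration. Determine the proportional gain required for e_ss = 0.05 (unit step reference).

K_p = 20.5

Steady-state error for a unit step on this type-0 loop is 1/(1 + K_p·G(0)).
G(0) = 0.9286. Require 1/(1 + K_p·0.9286) = 0.05, so 1 + 0.9286·K_p = 20.
K_p = (20 − 1)/0.9286 = 20.5.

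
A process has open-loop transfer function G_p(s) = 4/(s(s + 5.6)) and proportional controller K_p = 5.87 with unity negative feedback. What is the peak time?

The closed-loop denominator s² + 5.6s + 23.48 gives ω_n = √23.48 = 4.846 and ζ = 5.6/(2ω_n) = 0.5778.
Damped frequency ω_d = ω_n√(1−ζ²) = 3.955 rad/s, so peak time T_p = π/ω_d = 0.794 s.

T_p = 0.794 s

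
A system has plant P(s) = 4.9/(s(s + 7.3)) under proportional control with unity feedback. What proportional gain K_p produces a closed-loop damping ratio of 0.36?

Closed-loop characteristic equation: s² + 7.3s + K_p·4.9 = 0.
So ω_n = √(4.9K_p) and 2ζω_n = 7.3, giving ζ = 7.3/(2√(4.9K_p)).
Setting ζ = 0.36: √(4.9K_p) = 7.3/(2·0.36) = 10.14, so K_p = 102.8/4.9 = 21.

K_p = 21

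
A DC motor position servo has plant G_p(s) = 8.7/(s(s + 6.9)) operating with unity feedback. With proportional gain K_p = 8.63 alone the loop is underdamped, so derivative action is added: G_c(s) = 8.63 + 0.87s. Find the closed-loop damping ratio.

ζ = 0.835

Forward path: (8.63 + 0.87s)·8.7/(s(s+6.9)). The closed-loop characteristic equation is s² + (6.9 + 8.7·0.87)s + 8.7·8.63 = 0.
That is s² + 14.47s + 75.08 = 0, so ω_n = 8.665 rad/s and ζ = 14.47/(2·8.665) = 0.8349.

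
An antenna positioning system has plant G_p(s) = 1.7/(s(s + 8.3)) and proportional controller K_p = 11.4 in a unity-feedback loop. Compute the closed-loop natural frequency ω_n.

ω_n = 4.4 rad/s

The closed-loop denominator is s(s+8.3) + 11.4·1.7 = s² + 8.3s + 19.38.
Matching s² + 2ζω_n s + ω_n²: ω_n = √19.38 = 4.402 rad/s and 2ζω_n = 8.3, so ζ = 8.3/(2·4.402) = 0.943.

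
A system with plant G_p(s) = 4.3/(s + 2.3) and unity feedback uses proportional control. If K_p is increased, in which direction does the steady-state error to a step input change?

e_ss = 1/(1 + K_p·G_p(0)); a larger K_p raises the denominator, so e_ss decreases.

decrease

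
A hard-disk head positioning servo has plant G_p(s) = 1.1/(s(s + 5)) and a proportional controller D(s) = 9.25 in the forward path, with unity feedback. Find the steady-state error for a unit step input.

The open loop D(s)G_p(s) has a pole at the origin (type 1), so the static position error constant is infinite and e_ss = 1/(1+∞) = 0.

0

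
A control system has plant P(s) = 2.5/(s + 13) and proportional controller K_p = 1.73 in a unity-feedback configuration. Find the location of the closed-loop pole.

s = -17.32

Closed-loop transfer function: T(s) = K_p·P(s)/(1 + K_p·P(s)) = 4.325/(s + 13 + 4.325) = 4.325/(s + 17.32).
The closed-loop pole is at s = −17.32.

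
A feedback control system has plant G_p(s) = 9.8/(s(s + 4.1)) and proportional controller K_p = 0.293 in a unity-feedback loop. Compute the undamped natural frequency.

The closed-loop denominator is s(s+4.1) + 0.293·9.8 = s² + 4.1s + 2.871.
Matching s² + 2ζω_n s + ω_n²: ω_n = √2.871 = 1.695 rad/s and 2ζω_n = 4.1, so ζ = 4.1/(2·1.695) = 1.21.

ω_n = 1.69 rad/s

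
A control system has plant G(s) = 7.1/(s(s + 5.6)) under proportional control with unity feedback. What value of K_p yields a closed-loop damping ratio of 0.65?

Closed-loop characteristic equation: s² + 5.6s + K_p·7.1 = 0.
So ω_n = √(7.1K_p) and 2ζω_n = 5.6, giving ζ = 5.6/(2√(7.1K_p)).
Setting ζ = 0.65: √(7.1K_p) = 5.6/(2·0.65) = 4.308, so K_p = 18.56/7.1 = 2.61.

K_p = 2.61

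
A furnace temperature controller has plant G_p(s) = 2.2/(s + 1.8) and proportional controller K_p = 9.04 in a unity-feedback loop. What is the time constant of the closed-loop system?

τ = 0.0461 s

Closed-loop transfer function: T(s) = K_p·G_p(s)/(1 + K_p·G_p(s)) = 19.89/(s + 1.8 + 19.89) = 19.89/(s + 21.69).
Time constant τ = 1/21.69 = 0.0461 s.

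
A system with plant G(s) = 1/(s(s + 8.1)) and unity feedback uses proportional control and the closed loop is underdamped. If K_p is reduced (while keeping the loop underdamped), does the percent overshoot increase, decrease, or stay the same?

decrease

ζ = 8.1/(2√(1K_p)) rises as K_p falls; higher damping means less overshoot.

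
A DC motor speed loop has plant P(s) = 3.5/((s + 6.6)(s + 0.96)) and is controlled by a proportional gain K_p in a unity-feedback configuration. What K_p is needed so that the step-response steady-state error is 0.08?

Steady-state error for a unit step on this type-0 loop is 1/(1 + K_p·P(0)).
P(0) = 0.5524. Require 1/(1 + K_p·0.5524) = 0.08, so 1 + 0.5524·K_p = 12.5.
K_p = (12.5 − 1)/0.5524 = 20.8.

K_p = 20.8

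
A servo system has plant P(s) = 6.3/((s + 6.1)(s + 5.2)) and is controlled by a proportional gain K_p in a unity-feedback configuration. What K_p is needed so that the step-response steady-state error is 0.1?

Steady-state error for a unit step on this type-0 loop is 1/(1 + K_p·P(0)).
P(0) = 0.1986. Require 1/(1 + K_p·0.1986) = 0.1, so 1 + 0.1986·K_p = 10.
K_p = (10 − 1)/0.1986 = 45.3.

K_p = 45.3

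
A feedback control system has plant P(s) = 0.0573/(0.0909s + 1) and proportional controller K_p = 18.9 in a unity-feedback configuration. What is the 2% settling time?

Closed loop: T(s) = K_p·P/(1+K_p·P) = 1.083/(0.0909s + 1 + 1.083), with pole at s = −(1 + 1.083)/0.0909 = −22.91.
τ = 1/22.91 = 0.04364 s, so 2% settling time ≈ 4τ = 0.175 s.

T_s ≈ 0.175 s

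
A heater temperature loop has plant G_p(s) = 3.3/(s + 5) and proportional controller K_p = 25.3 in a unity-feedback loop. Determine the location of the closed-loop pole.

Closed-loop transfer function: T(s) = K_p·G_p(s)/(1 + K_p·G_p(s)) = 83.49/(s + 5 + 83.49) = 83.49/(s + 88.49).
The closed-loop pole is at s = −88.49.

s = -88.49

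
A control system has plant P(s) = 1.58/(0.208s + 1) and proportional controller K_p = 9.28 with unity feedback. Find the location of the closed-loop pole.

s = -75.3

Closed loop: T(s) = K_p·P/(1+K_p·P) = 14.66/(0.208s + 1 + 14.66), with pole at s = −(1 + 14.66)/0.208 = −75.3.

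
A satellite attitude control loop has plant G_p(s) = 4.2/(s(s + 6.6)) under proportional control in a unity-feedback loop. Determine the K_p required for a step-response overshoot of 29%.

From %OS = 100·exp(−πζ/√(1−ζ²)) = 29%, ζ = −ln(0.29)/√(π²+ln²(0.29)) = 0.3666.
Characteristic equation s² + 6.6s + 4.2K_p = 0 gives ζ = 6.6/(2√(4.2K_p)).
Setting ζ = 0.3666: √(4.2K_p) = 6.6/(2·0.3666) = 9.002, so K_p = 81.03/4.2 = 19.3.

K_p = 19.3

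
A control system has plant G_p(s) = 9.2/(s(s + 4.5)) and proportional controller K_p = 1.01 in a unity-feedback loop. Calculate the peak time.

The closed-loop denominator s² + 4.5s + 9.292 gives ω_n = √9.292 = 3.048 and ζ = 4.5/(2ω_n) = 0.7381.
Damped frequency ω_d = ω_n√(1−ζ²) = 2.057 rad/s, so peak time T_p = π/ω_d = 1.53 s.

T_p = 1.53 s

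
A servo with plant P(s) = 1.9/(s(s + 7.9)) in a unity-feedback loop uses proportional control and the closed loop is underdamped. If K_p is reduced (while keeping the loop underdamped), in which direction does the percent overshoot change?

decrease

ζ = 7.9/(2√(1.9K_p)) rises as K_p falls; higher damping means less overshoot.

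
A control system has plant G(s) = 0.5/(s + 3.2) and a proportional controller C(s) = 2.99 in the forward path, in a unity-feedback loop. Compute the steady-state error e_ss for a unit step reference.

The loop is type 0. Static position error constant K_pos = C(0)·G(0) = 2.99·0.1562 = 0.4672.
Steady-state error to a unit step: e_ss = 1/(1+K_pos) = 1/1.467 = 0.682.

0.682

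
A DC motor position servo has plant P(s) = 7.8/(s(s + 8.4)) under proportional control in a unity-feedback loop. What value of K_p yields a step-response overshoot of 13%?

K_p = 7.62

From %OS = 100·exp(−πζ/√(1−ζ²)) = 13%, ζ = −ln(0.13)/√(π²+ln²(0.13)) = 0.5446.
Characteristic equation s² + 8.4s + 7.8K_p = 0 gives ζ = 8.4/(2√(7.8K_p)).
Setting ζ = 0.5446: √(7.8K_p) = 8.4/(2·0.5446) = 7.711, so K_p = 59.47/7.8 = 7.62.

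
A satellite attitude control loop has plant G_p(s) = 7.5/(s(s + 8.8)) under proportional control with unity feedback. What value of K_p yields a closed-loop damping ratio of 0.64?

Closed-loop characteristic equation: s² + 8.8s + K_p·7.5 = 0.
So ω_n = √(7.5K_p) and 2ζω_n = 8.8, giving ζ = 8.8/(2√(7.5K_p)).
Setting ζ = 0.64: √(7.5K_p) = 8.8/(2·0.64) = 6.875, so K_p = 47.27/7.5 = 6.3.

K_p = 6.3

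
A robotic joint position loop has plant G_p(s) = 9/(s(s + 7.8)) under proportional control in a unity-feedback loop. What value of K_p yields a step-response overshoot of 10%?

From %OS = 100·exp(−πζ/√(1−ζ²)) = 10%, ζ = −ln(0.1)/√(π²+ln²(0.1)) = 0.5912.
Characteristic equation s² + 7.8s + 9K_p = 0 gives ζ = 7.8/(2√(9K_p)).
Setting ζ = 0.5912: √(9K_p) = 7.8/(2·0.5912) = 6.597, so K_p = 43.52/9 = 4.84.

K_p = 4.84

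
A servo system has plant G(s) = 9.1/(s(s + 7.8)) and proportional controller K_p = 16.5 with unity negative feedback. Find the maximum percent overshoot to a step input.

34.8%

Closed-loop characteristic equation: s² + 7.8s + 150.2 = 0, so ω_n = 12.25 rad/s and ζ = 7.8/(2·12.25) = 0.3183.
%OS = 100·exp(−πζ/√(1−ζ²)) = 100·exp(−π·0.3183/√0.8987) = 34.8%.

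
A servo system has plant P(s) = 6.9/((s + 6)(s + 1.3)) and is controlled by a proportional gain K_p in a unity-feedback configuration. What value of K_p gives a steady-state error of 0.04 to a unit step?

K_p = 27.1

The loop is type 0, so e_ss(step) = 1/(1 + K_pos) with K_pos = K_p·P(0).
P(0) = 0.8846. Require 1/(1 + K_p·0.8846) = 0.04, so 1 + 0.8846·K_p = 25.
K_p = (25 − 1)/0.8846 = 27.1.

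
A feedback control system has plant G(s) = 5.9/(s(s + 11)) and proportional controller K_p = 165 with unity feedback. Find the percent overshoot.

57%

From 1 + K_pG(s) = 0: s² + 11s + 973.5 = 0 ⇒ ω_n = 31.2, ζ = 0.1763.
%OS = 100·exp(−πζ/√(1−ζ²)) = 100·exp(−π·0.1763/√0.9689) = 57%.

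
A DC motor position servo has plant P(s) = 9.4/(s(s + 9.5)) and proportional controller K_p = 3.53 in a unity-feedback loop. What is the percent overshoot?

1.03%

From 1 + K_pP(s) = 0: s² + 9.5s + 33.18 = 0 ⇒ ω_n = 5.76, ζ = 0.8246.
%OS = 100·exp(−πζ/√(1−ζ²)) = 100·exp(−π·0.8246/√0.32) = 1.03%.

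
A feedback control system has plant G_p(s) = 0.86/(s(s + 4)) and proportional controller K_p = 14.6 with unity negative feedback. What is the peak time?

From 1 + K_pG_p(s) = 0: s² + 4s + 12.56 = 0 ⇒ ω_n = 3.543, ζ = 0.5644.
Damped frequency ω_d = ω_n√(1−ζ²) = 2.925 rad/s, so peak time T_p = π/ω_d = 1.07 s.

T_p = 1.07 s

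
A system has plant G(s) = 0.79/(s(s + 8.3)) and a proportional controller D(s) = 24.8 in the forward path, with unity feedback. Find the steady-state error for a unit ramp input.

0.424

The loop has one pole at the origin (type 1). Velocity error constant K_v = lim_{s→0} s·D(s)G(s) = 24.8·0.79/8.3 = 2.36.
Steady-state error to a unit ramp: e_ss = 1/K_v = 0.424.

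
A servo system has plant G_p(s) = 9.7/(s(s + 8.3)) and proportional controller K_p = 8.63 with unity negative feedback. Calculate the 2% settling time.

Closed-loop characteristic equation: s² + 8.3s + 83.71 = 0, so ω_n = 9.149 rad/s and ζ = 8.3/(2·9.149) = 0.4536.
2% settling time T_s ≈ 4/(ζω_n) = 4/4.15 = 0.964 s.

T_s ≈ 0.964 s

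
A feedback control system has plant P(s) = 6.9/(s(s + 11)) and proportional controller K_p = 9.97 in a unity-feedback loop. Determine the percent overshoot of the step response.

From 1 + K_pP(s) = 0: s² + 11s + 68.79 = 0 ⇒ ω_n = 8.294, ζ = 0.6631.
%OS = 100·exp(−πζ/√(1−ζ²)) = 100·exp(−π·0.6631/√0.5603) = 6.18%.

6.18%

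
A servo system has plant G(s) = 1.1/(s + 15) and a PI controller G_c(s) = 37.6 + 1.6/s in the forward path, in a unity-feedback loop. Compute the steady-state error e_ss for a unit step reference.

0

The open loop G_c(s)G(s) has a pole at the origin (type 1), so the static position error constant is infinite and e_ss = 1/(1+∞) = 0.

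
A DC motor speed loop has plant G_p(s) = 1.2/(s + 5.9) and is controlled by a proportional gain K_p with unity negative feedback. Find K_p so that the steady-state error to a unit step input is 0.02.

K_p = 241

The loop is type 0, so e_ss(step) = 1/(1 + K_pos) with K_pos = K_p·G_p(0).
G_p(0) = 0.2034. Require 1/(1 + K_p·0.2034) = 0.02, so 1 + 0.2034·K_p = 50.
K_p = (50 − 1)/0.2034 = 241.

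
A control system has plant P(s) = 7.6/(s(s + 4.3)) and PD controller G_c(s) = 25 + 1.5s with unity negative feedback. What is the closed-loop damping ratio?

ζ = 0.569

Forward path: (25 + 1.5s)·7.6/(s(s+4.3)). The closed-loop characteristic equation is s² + (4.3 + 7.6·1.5)s + 7.6·25 = 0.
That is s² + 15.7s + 190 = 0, so ω_n = 13.78 rad/s and ζ = 15.7/(2·13.78) = 0.5695.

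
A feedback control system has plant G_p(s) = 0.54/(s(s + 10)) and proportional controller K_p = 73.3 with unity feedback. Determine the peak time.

From 1 + K_pG_p(s) = 0: s² + 10s + 39.58 = 0 ⇒ ω_n = 6.291, ζ = 0.7947.
Damped frequency ω_d = ω_n√(1−ζ²) = 3.819 rad/s, so peak time T_p = π/ω_d = 0.823 s.

T_p = 0.823 s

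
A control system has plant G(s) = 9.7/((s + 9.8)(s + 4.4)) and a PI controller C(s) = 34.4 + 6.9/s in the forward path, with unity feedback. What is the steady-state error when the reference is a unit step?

0

The open loop C(s)G(s) has a pole at the origin (type 1), so the static position error constant is infinite and e_ss = 1/(1+∞) = 0.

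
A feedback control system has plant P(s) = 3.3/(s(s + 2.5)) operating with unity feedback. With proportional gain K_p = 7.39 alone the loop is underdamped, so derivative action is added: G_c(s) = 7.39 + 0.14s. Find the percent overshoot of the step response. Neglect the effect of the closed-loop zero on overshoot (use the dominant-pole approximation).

Forward path: (7.39 + 0.14s)·3.3/(s(s+2.5)). The closed-loop characteristic equation is s² + (2.5 + 3.3·0.14)s + 3.3·7.39 = 0.
That is s² + 2.962s + 24.39 = 0, so ω_n = 4.938 rad/s and ζ = 2.962/(2·4.938) = 0.2999.
%OS = 100·exp(−πζ/√(1−ζ²)) = 37.2%.

37.2%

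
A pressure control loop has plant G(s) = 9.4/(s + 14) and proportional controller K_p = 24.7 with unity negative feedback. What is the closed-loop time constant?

τ = 0.00406 s

Closed-loop transfer function: T(s) = K_p·G(s)/(1 + K_p·G(s)) = 232.2/(s + 14 + 232.2) = 232.2/(s + 246.2).
Time constant τ = 1/246.2 = 0.00406 s.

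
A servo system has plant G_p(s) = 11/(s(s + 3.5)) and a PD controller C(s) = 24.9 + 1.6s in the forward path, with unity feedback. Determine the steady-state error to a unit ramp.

The loop has one pole at the origin (type 1). Velocity error constant K_v = lim_{s→0} s·C(s)G_p(s) = 24.9·11/3.5 = 78.26.
Steady-state error to a unit ramp: e_ss = 1/K_v = 0.0128.

0.0128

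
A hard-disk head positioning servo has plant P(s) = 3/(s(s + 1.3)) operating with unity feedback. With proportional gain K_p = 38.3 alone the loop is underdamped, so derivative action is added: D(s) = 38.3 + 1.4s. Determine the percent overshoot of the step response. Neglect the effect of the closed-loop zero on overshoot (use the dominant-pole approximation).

Forward path: (38.3 + 1.4s)·3/(s(s+1.3)). The closed-loop characteristic equation is s² + (1.3 + 3·1.4)s + 3·38.3 = 0.
That is s² + 5.5s + 114.9 = 0, so ω_n = 10.72 rad/s and ζ = 5.5/(2·10.72) = 0.2566.
%OS = 100·exp(−πζ/√(1−ζ²)) = 43.4%.

43.4%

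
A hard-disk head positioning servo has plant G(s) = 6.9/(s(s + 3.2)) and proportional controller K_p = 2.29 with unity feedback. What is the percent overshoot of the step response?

25.1%

The closed-loop denominator s² + 3.2s + 15.8 gives ω_n = √15.8 = 3.975 and ζ = 3.2/(2ω_n) = 0.4025.
%OS = 100·exp(−πζ/√(1−ζ²)) = 100·exp(−π·0.4025/√0.838) = 25.1%.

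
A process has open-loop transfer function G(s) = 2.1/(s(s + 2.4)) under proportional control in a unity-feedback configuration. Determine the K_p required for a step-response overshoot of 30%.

From %OS = 100·exp(−πζ/√(1−ζ²)) = 30%, ζ = −ln(0.3)/√(π²+ln²(0.3)) = 0.3579.
Characteristic equation s² + 2.4s + 2.1K_p = 0 gives ζ = 2.4/(2√(2.1K_p)).
Setting ζ = 0.3579: √(2.1K_p) = 2.4/(2·0.3579) = 3.353, so K_p = 11.24/2.1 = 5.35.

K_p = 5.35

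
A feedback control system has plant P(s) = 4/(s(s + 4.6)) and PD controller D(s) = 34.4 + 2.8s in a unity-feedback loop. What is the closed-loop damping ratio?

ζ = 0.673

Forward path: (34.4 + 2.8s)·4/(s(s+4.6)). The closed-loop characteristic equation is s² + (4.6 + 4·2.8)s + 4·34.4 = 0.
That is s² + 15.8s + 137.6 = 0, so ω_n = 11.73 rad/s and ζ = 15.8/(2·11.73) = 0.6735.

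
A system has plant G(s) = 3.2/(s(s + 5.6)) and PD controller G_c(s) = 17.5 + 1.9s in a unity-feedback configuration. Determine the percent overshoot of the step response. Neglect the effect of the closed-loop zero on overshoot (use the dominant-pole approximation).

1.98%

Forward path: (17.5 + 1.9s)·3.2/(s(s+5.6)). The closed-loop characteristic equation is s² + (5.6 + 3.2·1.9)s + 3.2·17.5 = 0.
That is s² + 11.68s + 56 = 0, so ω_n = 7.483 rad/s and ζ = 11.68/(2·7.483) = 0.7804.
%OS = 100·exp(−πζ/√(1−ζ²)) = 1.98%.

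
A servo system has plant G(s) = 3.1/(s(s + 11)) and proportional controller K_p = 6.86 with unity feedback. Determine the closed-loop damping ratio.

The closed-loop denominator is s(s+11) + 6.86·3.1 = s² + 11s + 21.27.
Matching s² + 2ζω_n s + ω_n²: ω_n = √21.27 = 4.612 rad/s and 2ζω_n = 11, so ζ = 11/(2·4.612) = 1.19.

ζ = 1.19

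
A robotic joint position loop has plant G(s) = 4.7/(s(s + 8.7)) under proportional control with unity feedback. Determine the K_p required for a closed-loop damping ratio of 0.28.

Closed-loop characteristic equation: s² + 8.7s + K_p·4.7 = 0.
So ω_n = √(4.7K_p) and 2ζω_n = 8.7, giving ζ = 8.7/(2√(4.7K_p)).
Setting ζ = 0.28: √(4.7K_p) = 8.7/(2·0.28) = 15.54, so K_p = 241.4/4.7 = 51.4.

K_p = 51.4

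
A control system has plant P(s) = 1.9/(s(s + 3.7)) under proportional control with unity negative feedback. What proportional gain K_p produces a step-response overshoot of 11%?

From %OS = 100·exp(−πζ/√(1−ζ²)) = 11%, ζ = −ln(0.11)/√(π²+ln²(0.11)) = 0.5749.
Characteristic equation s² + 3.7s + 1.9K_p = 0 gives ζ = 3.7/(2√(1.9K_p)).
Setting ζ = 0.5749: √(1.9K_p) = 3.7/(2·0.5749) = 3.218, so K_p = 10.36/1.9 = 5.45.

K_p = 5.45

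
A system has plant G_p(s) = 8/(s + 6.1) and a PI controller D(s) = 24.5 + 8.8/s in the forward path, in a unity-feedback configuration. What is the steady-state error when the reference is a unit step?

The open loop D(s)G_p(s) has a pole at the origin (type 1), so the static position error constant is infinite and e_ss = 1/(1+∞) = 0.

0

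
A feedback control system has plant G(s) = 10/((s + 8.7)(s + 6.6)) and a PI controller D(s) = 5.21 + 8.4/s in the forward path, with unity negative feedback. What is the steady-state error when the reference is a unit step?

0

The open loop D(s)G(s) has a pole at the origin (type 1), so the static position error constant is infinite and e_ss = 1/(1+∞) = 0.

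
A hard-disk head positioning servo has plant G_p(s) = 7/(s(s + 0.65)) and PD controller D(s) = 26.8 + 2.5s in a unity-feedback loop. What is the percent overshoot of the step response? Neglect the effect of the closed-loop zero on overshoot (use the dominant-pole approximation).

6.21%

Forward path: (26.8 + 2.5s)·7/(s(s+0.65)). The closed-loop characteristic equation is s² + (0.65 + 7·2.5)s + 7·26.8 = 0.
That is s² + 18.15s + 187.6 = 0, so ω_n = 13.7 rad/s and ζ = 18.15/(2·13.7) = 0.6626.
%OS = 100·exp(−πζ/√(1−ζ²)) = 6.21%.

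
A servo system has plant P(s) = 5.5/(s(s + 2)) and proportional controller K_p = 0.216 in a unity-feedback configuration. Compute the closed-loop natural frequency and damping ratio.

With unity feedback the closed-loop characteristic equation is s² + 2s + 0.216·5.5 = s² + 2s + 1.188 = 0.
Matching s² + 2ζω_n s + ω_n²: ω_n = √1.188 = 1.09 rad/s and 2ζω_n = 2, so ζ = 2/(2·1.09) = 0.917.

ω_n = 1.09 rad/s, ζ = 0.917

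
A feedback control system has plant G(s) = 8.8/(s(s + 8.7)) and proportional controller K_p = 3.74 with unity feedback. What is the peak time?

T_p = 0.84 s

Closed-loop characteristic equation: s² + 8.7s + 32.91 = 0, so ω_n = 5.737 rad/s and ζ = 8.7/(2·5.737) = 0.7582.
Damped frequency ω_d = ω_n√(1−ζ²) = 3.74 rad/s, so peak time T_p = π/ω_d = 0.84 s.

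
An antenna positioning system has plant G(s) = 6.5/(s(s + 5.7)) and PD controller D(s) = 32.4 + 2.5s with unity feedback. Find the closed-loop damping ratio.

ζ = 0.756

Forward path: (32.4 + 2.5s)·6.5/(s(s+5.7)). The closed-loop characteristic equation is s² + (5.7 + 6.5·2.5)s + 6.5·32.4 = 0.
That is s² + 21.95s + 210.6 = 0, so ω_n = 14.51 rad/s and ζ = 21.95/(2·14.51) = 0.7563.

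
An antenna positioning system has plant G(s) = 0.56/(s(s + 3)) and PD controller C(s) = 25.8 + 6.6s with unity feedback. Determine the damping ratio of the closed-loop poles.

Forward path: (25.8 + 6.6s)·0.56/(s(s+3)). The closed-loop characteristic equation is s² + (3 + 0.56·6.6)s + 0.56·25.8 = 0.
That is s² + 6.696s + 14.45 = 0, so ω_n = 3.801 rad/s and ζ = 6.696/(2·3.801) = 0.8808.

ζ = 0.881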